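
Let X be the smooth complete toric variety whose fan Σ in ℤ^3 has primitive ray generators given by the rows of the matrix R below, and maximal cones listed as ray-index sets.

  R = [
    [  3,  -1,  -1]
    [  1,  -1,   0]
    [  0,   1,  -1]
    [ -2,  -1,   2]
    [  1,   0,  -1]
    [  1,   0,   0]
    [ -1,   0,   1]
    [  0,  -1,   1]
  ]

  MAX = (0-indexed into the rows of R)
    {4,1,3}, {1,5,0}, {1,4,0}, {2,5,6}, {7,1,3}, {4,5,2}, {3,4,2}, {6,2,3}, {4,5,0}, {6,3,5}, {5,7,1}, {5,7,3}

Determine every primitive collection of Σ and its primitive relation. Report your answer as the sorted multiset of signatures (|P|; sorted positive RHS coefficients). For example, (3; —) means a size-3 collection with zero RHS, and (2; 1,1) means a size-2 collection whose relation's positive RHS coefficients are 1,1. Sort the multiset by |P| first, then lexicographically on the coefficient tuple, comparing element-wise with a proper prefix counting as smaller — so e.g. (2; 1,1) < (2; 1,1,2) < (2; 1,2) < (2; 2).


|primitive collections| = 14. Relations:

  P={2,7}:  v_{2} + v_{7} = 0 ; sig = (2; —)
  P={4,6}:  v_{4} + v_{6} = 0 ; sig = (2; —)
  P={1,2}:  v_{1} + v_{2} = v_{4} ; sig = (2; 1)
  P={1,6}:  v_{1} + v_{6} = v_{7} ; sig = (2; 1)
  P={4,7}:  v_{4} + v_{7} = v_{1} ; sig = (2; 1)
  P={0,3}:  v_{0} + v_{3} = v_{1} + v_{7} ; sig = (2; 1,1)
  P={0,6}:  v_{0} + v_{6} = v_{1} + v_{5} ; sig = (2; 1,1)
  P={6,7}:  v_{6} + v_{7} = v_{3} + v_{5} ; sig = (2; 1,1)
  P={0,2}:  v_{0} + v_{2} = 2·v_{4} + v_{5} ; sig = (2; 1,2)
  P={0,7}:  v_{0} + v_{7} = 2·v_{1} + v_{5} ; sig = (2; 1,2)
  P={1,4,5}:  v_{1} + v_{4} + v_{5} = v_{0} ; sig = (3; 1)
  P={2,3,5}:  v_{2} + v_{3} + v_{5} = v_{6} ; sig = (3; 1)
  P={3,4,5}:  v_{3} + v_{4} + v_{5} = v_{7} ; sig = (3; 1)
  P={1,3,5}:  v_{1} + v_{3} + v_{5} = 2·v_{7} ; sig = (3; 2)

Sorted signature multiset PRS(X):
[(2; —), (2; —), (2; 1), (2; 1), (2; 1), (2; 1,1), (2; 1,1), (2; 1,1), (2; 1,2), (2; 1,2), (3; 1), (3; 1), (3; 1), (3; 2)]


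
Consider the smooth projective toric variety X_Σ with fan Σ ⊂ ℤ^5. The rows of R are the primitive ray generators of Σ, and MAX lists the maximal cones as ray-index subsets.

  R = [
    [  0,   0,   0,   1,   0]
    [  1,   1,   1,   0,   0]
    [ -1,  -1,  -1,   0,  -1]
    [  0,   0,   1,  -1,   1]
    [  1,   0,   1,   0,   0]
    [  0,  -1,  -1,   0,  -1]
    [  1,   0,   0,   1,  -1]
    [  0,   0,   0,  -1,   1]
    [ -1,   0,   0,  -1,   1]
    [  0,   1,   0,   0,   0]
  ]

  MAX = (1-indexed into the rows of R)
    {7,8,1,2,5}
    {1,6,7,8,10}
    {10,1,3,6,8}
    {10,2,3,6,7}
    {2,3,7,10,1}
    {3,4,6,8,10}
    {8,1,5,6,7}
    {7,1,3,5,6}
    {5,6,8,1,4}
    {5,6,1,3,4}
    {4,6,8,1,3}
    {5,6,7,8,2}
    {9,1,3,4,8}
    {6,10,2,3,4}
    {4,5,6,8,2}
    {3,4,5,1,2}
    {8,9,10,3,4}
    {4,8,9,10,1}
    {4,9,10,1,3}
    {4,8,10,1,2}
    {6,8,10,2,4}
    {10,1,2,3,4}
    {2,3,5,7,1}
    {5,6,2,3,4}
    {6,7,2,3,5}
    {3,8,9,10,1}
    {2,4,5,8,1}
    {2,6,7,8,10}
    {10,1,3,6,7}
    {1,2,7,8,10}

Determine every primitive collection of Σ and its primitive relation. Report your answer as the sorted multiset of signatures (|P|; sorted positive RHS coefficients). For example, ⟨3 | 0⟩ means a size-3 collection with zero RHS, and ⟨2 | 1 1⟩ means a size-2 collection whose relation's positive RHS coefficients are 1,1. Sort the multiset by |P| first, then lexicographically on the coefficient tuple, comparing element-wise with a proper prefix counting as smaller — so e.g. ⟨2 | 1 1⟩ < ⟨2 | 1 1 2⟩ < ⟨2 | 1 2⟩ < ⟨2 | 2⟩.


The 12 primitive collections of Σ (r=10, n=5):

  {7,9}:  v_{7} + v_{9} = 0 — sig = ⟨2 | 0⟩
  {4,7}:  v_{4} + v_{7} = v_{5} — sig = ⟨2 | 1⟩
  {5,9}:  v_{5} + v_{9} = v_{4} — sig = ⟨2 | 1⟩
  {5,10}:  v_{5} + v_{10} = v_{2} — sig = ⟨2 | 1⟩
  {2,9}:  v_{2} + v_{9} = v_{4} + v_{10} — sig = ⟨2 | 1 1⟩
  {6,9}:  v_{6} + v_{9} = v_{3} + v_{8} — sig = ⟨2 | 1 1⟩
  {1,2,6}:  v_{1} + v_{2} + v_{6} = v_{7} — sig = ⟨3 | 1⟩
  {3,7,8}:  v_{3} + v_{7} + v_{8} = v_{6} — sig = ⟨3 | 1⟩
  {3,5,8}:  v_{3} + v_{5} + v_{8} = v_{4} + v_{6} — sig = ⟨3 | 1 1⟩
  {2,3,8}:  v_{2} + v_{3} + v_{8} = v_{4} + v_{6} + v_{10} — sig = ⟨3 | 1 1 1⟩
  {1,4,6,10}:  v_{1} + v_{4} + v_{6} + v_{10} = 0 — sig = ⟨4 | 0⟩
  {1,3,4,8,10}:  v_{1} + v_{3} + v_{4} + v_{8} + v_{10} = v_{9} — sig = ⟨5 | 1⟩

Hence PRS(X_Σ) =
    ⟨2 | 0⟩
    ⟨2 | 1⟩
    ⟨2 | 1⟩
    ⟨2 | 1⟩
    ⟨2 | 1 1⟩
    ⟨2 | 1 1⟩
    ⟨3 | 1⟩
    ⟨3 | 1⟩
    ⟨3 | 1 1⟩
    ⟨3 | 1 1 1⟩
    ⟨4 | 0⟩
    ⟨5 | 1⟩


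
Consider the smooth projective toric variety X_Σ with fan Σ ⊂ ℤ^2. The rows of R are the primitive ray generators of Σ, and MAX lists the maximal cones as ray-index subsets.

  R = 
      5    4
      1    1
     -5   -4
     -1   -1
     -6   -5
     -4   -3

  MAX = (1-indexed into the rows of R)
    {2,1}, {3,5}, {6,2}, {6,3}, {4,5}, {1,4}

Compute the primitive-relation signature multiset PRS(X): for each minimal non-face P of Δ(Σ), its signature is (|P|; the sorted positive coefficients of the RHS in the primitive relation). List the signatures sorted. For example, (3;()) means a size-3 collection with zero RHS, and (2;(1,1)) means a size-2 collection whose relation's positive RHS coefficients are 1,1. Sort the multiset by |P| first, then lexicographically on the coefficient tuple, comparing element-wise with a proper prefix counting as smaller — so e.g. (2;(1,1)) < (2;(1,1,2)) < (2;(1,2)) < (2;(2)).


|primitive collections| = 9. Relations:

  P = {1,3}:  v_{1} + v_{3} = 0  so sig = (2;())
  P = {2,4}:  v_{2} + v_{4} = 0  so sig = (2;())
  P = {1,5}:  v_{1} + v_{5} = v_{4}  so sig = (2;(1))
  P = {1,6}:  v_{1} + v_{6} = v_{2}  so sig = (2;(1))
  P = {2,3}:  v_{2} + v_{3} = v_{6}  so sig = (2;(1))
  P = {2,5}:  v_{2} + v_{5} = v_{3}  so sig = (2;(1))
  P = {3,4}:  v_{3} + v_{4} = v_{5}  so sig = (2;(1))
  P = {4,6}:  v_{4} + v_{6} = v_{3}  so sig = (2;(1))
  P = {5,6}:  v_{5} + v_{6} = 2·v_{3}  so sig = (2;(2))

so the primitive-relation signature multiset is
    |P|=2: 9 collections, coeffs (), (), (1), (1), (1), (1), (1), (1), (2)


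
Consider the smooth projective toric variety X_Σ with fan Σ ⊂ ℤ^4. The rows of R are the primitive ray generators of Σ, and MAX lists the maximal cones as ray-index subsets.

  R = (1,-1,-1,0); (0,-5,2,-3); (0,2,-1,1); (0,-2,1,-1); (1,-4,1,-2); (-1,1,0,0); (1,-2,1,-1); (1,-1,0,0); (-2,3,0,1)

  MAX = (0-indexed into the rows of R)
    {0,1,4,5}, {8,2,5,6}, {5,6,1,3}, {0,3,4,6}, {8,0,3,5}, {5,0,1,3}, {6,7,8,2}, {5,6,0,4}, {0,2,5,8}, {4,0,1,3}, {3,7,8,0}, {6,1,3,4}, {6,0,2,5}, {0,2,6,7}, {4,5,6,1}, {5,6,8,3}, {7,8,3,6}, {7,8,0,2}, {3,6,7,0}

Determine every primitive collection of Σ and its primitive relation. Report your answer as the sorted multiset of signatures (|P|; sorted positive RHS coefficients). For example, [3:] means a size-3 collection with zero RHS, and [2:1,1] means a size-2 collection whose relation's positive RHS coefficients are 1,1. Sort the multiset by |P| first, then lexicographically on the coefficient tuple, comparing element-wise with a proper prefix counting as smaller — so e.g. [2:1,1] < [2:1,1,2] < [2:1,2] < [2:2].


Δ(Σ) — 9 vertices, 12 min non-faces:

  {2,3}:  v_{2} + v_{3} = 0 ; sig = [2:]
  {5,7}:  v_{5} + v_{7} = 0 ; sig = [2:]
  {1,2}:  v_{1} + v_{2} = v_{4} + v_{5} ; sig = [2:1,1]
  {1,7}:  v_{1} + v_{7} = v_{3} + v_{4} ; sig = [2:1,1]
  {4,8}:  v_{4} + v_{8} = v_{3} + v_{5} ; sig = [2:1,1]
  {2,4}:  v_{2} + v_{4} = v_{0} + v_{5} + v_{6} ; sig = [2:1,1,1]
  {4,7}:  v_{4} + v_{7} = v_{0} + v_{3} + v_{6} ; sig = [2:1,1,1]
  {1,8}:  v_{1} + v_{8} = 2·v_{3} + 2·v_{5} ; sig = [2:2,2]
  {0,6,8}:  v_{0} + v_{6} + v_{8} = 0 ; sig = [3:]
  {3,4,5}:  v_{3} + v_{4} + v_{5} = v_{1} ; sig = [3:1]
  {0,1,6}:  v_{0} + v_{1} + v_{6} = 2·v_{4} ; sig = [3:2]
  {0,3,5,6}:  v_{0} + v_{3} + v_{5} + v_{6} = v_{4} ; sig = [4:1]

Hence PRS(X_Σ) =
[[2:], [2:], [2:1,1], [2:1,1], [2:1,1], [2:1,1,1], [2:1,1,1], [2:2,2], [3:], [3:1], [3:2], [4:1]]


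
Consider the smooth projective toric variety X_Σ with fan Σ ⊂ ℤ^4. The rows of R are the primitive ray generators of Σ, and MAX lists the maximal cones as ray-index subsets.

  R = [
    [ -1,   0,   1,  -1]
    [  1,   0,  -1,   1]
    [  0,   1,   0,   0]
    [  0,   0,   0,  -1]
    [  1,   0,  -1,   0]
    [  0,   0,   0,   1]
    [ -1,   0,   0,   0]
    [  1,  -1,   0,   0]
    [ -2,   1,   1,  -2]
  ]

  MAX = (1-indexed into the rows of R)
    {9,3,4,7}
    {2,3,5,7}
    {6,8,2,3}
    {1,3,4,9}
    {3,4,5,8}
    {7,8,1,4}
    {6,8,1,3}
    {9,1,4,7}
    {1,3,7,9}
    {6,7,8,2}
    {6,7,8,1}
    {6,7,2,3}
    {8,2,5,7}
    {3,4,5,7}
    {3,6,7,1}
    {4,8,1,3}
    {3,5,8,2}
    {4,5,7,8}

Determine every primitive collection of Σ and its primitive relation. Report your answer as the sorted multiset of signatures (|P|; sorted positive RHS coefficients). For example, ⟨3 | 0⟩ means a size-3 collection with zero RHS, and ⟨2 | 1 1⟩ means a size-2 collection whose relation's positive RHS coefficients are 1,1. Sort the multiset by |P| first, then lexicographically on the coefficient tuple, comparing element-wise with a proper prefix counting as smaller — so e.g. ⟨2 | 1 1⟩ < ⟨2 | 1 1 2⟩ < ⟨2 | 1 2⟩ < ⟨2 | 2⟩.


The 11 primitive collections of Σ (r=9, n=4):

  • {1,2}:  v_{1} + v_{2} = 0  so sig = ⟨2 | 0⟩
  • {4,6}:  v_{4} + v_{6} = 0  so sig = ⟨2 | 0⟩
  • {1,5}:  v_{1} + v_{5} = v_{4}  so sig = ⟨2 | 1⟩
  • {2,4}:  v_{2} + v_{4} = v_{5}  so sig = ⟨2 | 1⟩
  • {5,6}:  v_{5} + v_{6} = v_{2}  so sig = ⟨2 | 1⟩
  • {8,9}:  v_{8} + v_{9} = v_{1} + v_{4}  so sig = ⟨2 | 1 1⟩
  • {2,9}:  v_{2} + v_{9} = v_{3} + v_{4} + v_{7}  so sig = ⟨2 | 1 1 1⟩
  • {6,9}:  v_{6} + v_{9} = v_{1} + v_{3} + v_{7}  so sig = ⟨2 | 1 1 1⟩
  • {5,9}:  v_{5} + v_{9} = v_{3} + 2·v_{4} + v_{7}  so sig = ⟨2 | 1 1 2⟩
  • {3,7,8}:  v_{3} + v_{7} + v_{8} = 0  so sig = ⟨3 | 0⟩
  • {1,3,4,7}:  v_{1} + v_{3} + v_{4} + v_{7} = v_{9}  so sig = ⟨4 | 1⟩

Signatures (|P|; sorted positive RHS coefficients), sorted:
    |P|=2: 9 collections, coeffs (), (), (1), (1), (1), (1,1), (1,1,1), (1,1,1), (1,1,2)
    |P|=3: 1 collection, coeffs ()
    |P|=4: 1 collection, coeffs (1)


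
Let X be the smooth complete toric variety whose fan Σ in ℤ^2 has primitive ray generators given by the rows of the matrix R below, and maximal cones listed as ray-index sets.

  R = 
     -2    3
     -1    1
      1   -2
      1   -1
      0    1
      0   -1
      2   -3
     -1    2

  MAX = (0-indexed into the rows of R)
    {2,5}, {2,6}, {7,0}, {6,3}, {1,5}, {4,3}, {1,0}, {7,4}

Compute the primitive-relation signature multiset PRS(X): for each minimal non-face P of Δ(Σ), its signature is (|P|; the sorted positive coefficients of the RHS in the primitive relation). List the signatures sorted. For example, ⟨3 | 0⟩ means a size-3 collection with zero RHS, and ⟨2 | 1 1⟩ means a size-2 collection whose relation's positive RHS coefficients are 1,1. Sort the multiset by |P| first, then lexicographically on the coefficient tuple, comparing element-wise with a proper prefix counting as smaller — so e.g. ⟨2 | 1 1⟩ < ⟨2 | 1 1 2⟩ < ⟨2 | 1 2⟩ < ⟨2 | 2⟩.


Primitive collections (20):

  • {0,6}:  v_{0} + v_{6} = 0 — sig = ⟨2 | 0⟩
  • {1,3}:  v_{1} + v_{3} = 0 — sig = ⟨2 | 0⟩
  • {2,7}:  v_{2} + v_{7} = 0 — sig = ⟨2 | 0⟩
  • {4,5}:  v_{4} + v_{5} = 0 — sig = ⟨2 | 0⟩
  • {0,2}:  v_{0} + v_{2} = v_{1} — sig = ⟨2 | 1⟩
  • {0,3}:  v_{0} + v_{3} = v_{7} — sig = ⟨2 | 1⟩
  • {1,2}:  v_{1} + v_{2} = v_{5} — sig = ⟨2 | 1⟩
  • {1,4}:  v_{1} + v_{4} = v_{7} — sig = ⟨2 | 1⟩
  • {1,6}:  v_{1} + v_{6} = v_{2} — sig = ⟨2 | 1⟩
  • {1,7}:  v_{1} + v_{7} = v_{0} — sig = ⟨2 | 1⟩
  • {2,3}:  v_{2} + v_{3} = v_{6} — sig = ⟨2 | 1⟩
  • {2,4}:  v_{2} + v_{4} = v_{3} — sig = ⟨2 | 1⟩
  • {3,5}:  v_{3} + v_{5} = v_{2} — sig = ⟨2 | 1⟩
  • {3,7}:  v_{3} + v_{7} = v_{4} — sig = ⟨2 | 1⟩
  • {5,7}:  v_{5} + v_{7} = v_{1} — sig = ⟨2 | 1⟩
  • {6,7}:  v_{6} + v_{7} = v_{3} — sig = ⟨2 | 1⟩
  • {0,4}:  v_{0} + v_{4} = 2·v_{7} — sig = ⟨2 | 2⟩
  • {0,5}:  v_{0} + v_{5} = 2·v_{1} — sig = ⟨2 | 2⟩
  • {4,6}:  v_{4} + v_{6} = 2·v_{3} — sig = ⟨2 | 2⟩
  • {5,6}:  v_{5} + v_{6} = 2·v_{2} — sig = ⟨2 | 2⟩

so the primitive-relation signature multiset is
    |P|=2: 20 collections, coeffs (), (), (), (), (1), (1), (1), (1), (1), (1), (1), (1), (1), (1), (1), (1), (2), (2), (2), (2)


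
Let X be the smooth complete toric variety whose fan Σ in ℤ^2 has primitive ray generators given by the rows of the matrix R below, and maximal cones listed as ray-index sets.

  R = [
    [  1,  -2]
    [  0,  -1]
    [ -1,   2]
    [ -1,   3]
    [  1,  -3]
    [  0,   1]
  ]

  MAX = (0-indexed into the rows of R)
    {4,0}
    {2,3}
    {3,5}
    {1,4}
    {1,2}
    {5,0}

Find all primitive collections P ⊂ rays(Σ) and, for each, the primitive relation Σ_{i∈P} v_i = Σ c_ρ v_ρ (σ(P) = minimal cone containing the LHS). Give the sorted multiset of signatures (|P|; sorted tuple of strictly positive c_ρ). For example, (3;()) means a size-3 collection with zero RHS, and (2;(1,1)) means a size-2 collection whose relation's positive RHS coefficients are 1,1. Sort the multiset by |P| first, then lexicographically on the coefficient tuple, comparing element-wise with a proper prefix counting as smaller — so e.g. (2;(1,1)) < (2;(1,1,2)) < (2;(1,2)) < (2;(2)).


|primitive collections| = 9. Relations:

  • {0,2}:  v_{0} + v_{2} = 0  so sig = (2;())
  • {1,5}:  v_{1} + v_{5} = 0  so sig = (2;())
  • {3,4}:  v_{3} + v_{4} = 0  so sig = (2;())
  • {0,1}:  v_{0} + v_{1} = v_{4}  so sig = (2;(1))
  • {0,3}:  v_{0} + v_{3} = v_{5}  so sig = (2;(1))
  • {1,3}:  v_{1} + v_{3} = v_{2}  so sig = (2;(1))
  • {2,4}:  v_{2} + v_{4} = v_{1}  so sig = (2;(1))
  • {2,5}:  v_{2} + v_{5} = v_{3}  so sig = (2;(1))
  • {4,5}:  v_{4} + v_{5} = v_{0}  so sig = (2;(1))

Signatures (|P|; sorted positive RHS coefficients), sorted:
{ (2;()) ×3,  (2;(1)) ×6 }


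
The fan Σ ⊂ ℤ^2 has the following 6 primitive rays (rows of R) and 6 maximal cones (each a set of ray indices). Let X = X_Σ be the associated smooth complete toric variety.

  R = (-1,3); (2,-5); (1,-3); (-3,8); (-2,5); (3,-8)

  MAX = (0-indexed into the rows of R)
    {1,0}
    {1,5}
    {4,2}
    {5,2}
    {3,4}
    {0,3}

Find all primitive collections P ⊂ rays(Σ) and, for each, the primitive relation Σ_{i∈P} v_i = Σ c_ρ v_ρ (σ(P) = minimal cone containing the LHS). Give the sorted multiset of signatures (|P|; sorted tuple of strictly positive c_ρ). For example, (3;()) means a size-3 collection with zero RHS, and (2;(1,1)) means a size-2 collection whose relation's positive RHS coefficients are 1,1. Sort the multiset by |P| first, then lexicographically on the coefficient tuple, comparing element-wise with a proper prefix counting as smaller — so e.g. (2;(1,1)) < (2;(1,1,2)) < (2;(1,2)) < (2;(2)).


9 collections generate NE(X_Σ); each relation:

  P={0,2}:  v_{0} + v_{2} = 0  →  sig = (2;())
  P={1,4}:  v_{1} + v_{4} = 0  →  sig = (2;())
  P={3,5}:  v_{3} + v_{5} = 0  →  sig = (2;())
  P={0,4}:  v_{0} + v_{4} = v_{3}  →  sig = (2;(1))
  P={0,5}:  v_{0} + v_{5} = v_{1}  →  sig = (2;(1))
  P={1,2}:  v_{1} + v_{2} = v_{5}  →  sig = (2;(1))
  P={1,3}:  v_{1} + v_{3} = v_{0}  →  sig = (2;(1))
  P={2,3}:  v_{2} + v_{3} = v_{4}  →  sig = (2;(1))
  P={4,5}:  v_{4} + v_{5} = v_{2}  →  sig = (2;(1))

Sorted signature multiset PRS(X):
[(2;()), (2;()), (2;()), (2;(1)), (2;(1)), (2;(1)), (2;(1)), (2;(1)), (2;(1))]


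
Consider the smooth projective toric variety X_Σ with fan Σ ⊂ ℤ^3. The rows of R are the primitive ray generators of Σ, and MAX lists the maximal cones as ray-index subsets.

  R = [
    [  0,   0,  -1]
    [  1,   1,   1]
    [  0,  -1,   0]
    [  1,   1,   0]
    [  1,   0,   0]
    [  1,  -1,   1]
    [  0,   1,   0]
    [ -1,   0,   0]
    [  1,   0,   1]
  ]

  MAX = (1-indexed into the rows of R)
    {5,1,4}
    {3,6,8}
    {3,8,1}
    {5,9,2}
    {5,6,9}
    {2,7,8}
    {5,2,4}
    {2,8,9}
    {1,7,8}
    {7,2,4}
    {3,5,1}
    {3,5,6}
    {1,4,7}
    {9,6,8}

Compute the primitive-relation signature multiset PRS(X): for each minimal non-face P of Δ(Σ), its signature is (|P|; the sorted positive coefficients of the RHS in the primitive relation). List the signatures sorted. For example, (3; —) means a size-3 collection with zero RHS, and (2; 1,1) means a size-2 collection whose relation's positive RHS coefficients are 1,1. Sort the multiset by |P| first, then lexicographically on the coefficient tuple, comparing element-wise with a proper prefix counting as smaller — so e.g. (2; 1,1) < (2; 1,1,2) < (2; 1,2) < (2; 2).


Primitive collections (15):

  • {3,7}:  v_{3} + v_{7} = 0  so sig = (2; —)
  • {5,8}:  v_{5} + v_{8} = 0  so sig = (2; —)
  • {1,2}:  v_{1} + v_{2} = v_{4}  so sig = (2; 1)
  • {1,9}:  v_{1} + v_{9} = v_{5}  so sig = (2; 1)
  • {2,3}:  v_{2} + v_{3} = v_{9}  so sig = (2; 1)
  • {3,4}:  v_{3} + v_{4} = v_{5}  so sig = (2; 1)
  • {3,9}:  v_{3} + v_{9} = v_{6}  so sig = (2; 1)
  • {4,8}:  v_{4} + v_{8} = v_{7}  so sig = (2; 1)
  • {5,7}:  v_{5} + v_{7} = v_{4}  so sig = (2; 1)
  • {6,7}:  v_{6} + v_{7} = v_{9}  so sig = (2; 1)
  • {7,9}:  v_{7} + v_{9} = v_{2}  so sig = (2; 1)
  • {1,6}:  v_{1} + v_{6} = v_{3} + v_{5}  so sig = (2; 1,1)
  • {4,6}:  v_{4} + v_{6} = v_{5} + v_{9}  so sig = (2; 1,1)
  • {4,9}:  v_{4} + v_{9} = v_{2} + v_{5}  so sig = (2; 1,1)
  • {2,6}:  v_{2} + v_{6} = 2·v_{9}  so sig = (2; 2)

Signatures (|P|; sorted positive RHS coefficients), sorted:
    (2; —)
    (2; —)
    (2; 1)
    (2; 1)
    (2; 1)
    (2; 1)
    (2; 1)
    (2; 1)
    (2; 1)
    (2; 1)
    (2; 1)
    (2; 1,1)
    (2; 1,1)
    (2; 1,1)
    (2; 2)


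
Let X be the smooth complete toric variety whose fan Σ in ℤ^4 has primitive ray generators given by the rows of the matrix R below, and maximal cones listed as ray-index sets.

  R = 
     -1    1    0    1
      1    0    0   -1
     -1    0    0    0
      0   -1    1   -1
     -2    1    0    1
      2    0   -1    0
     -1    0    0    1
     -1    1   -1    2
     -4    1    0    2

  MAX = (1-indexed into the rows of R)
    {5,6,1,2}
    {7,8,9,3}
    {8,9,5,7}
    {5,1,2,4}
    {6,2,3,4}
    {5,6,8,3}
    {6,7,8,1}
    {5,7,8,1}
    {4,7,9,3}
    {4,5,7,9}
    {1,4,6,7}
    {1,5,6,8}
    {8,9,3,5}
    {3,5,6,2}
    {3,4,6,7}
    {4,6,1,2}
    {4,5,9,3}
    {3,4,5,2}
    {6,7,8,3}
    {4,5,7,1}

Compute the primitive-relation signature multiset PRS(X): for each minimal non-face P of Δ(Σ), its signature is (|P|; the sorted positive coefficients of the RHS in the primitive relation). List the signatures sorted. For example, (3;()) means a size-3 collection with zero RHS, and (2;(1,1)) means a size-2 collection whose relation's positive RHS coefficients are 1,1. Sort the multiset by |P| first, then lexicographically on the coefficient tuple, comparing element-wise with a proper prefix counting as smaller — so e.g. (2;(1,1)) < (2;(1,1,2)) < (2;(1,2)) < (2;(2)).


10 collections generate NE(X_Σ); each relation:

  • {2,7}:  v_{2} + v_{7} = 0  so sig = (2;())
  • {1,3}:  v_{1} + v_{3} = v_{5}  so sig = (2;(1))
  • {4,8}:  v_{4} + v_{8} = v_{7}  so sig = (2;(1))
  • {2,8}:  v_{2} + v_{8} = v_{5} + v_{6}  so sig = (2;(1,1))
  • {2,9}:  v_{2} + v_{9} = v_{3} + v_{5}  so sig = (2;(1,1))
  • {6,9}:  v_{6} + v_{9} = v_{3} + v_{8}  so sig = (2;(1,1))
  • {1,9}:  v_{1} + v_{9} = 2·v_{5} + v_{7}  so sig = (2;(1,2))
  • {4,5,6}:  v_{4} + v_{5} + v_{6} = 0  so sig = (3;())
  • {3,5,7}:  v_{3} + v_{5} + v_{7} = v_{9}  so sig = (3;(1))
  • {5,6,7}:  v_{5} + v_{6} + v_{7} = v_{8}  so sig = (3;(1))

so the primitive-relation signature multiset is
{ (2;()),  (2;(1)) ×2,  (2;(1,1)) ×3,  (2;(1,2)),  (3;()),  (3;(1)) ×2 }


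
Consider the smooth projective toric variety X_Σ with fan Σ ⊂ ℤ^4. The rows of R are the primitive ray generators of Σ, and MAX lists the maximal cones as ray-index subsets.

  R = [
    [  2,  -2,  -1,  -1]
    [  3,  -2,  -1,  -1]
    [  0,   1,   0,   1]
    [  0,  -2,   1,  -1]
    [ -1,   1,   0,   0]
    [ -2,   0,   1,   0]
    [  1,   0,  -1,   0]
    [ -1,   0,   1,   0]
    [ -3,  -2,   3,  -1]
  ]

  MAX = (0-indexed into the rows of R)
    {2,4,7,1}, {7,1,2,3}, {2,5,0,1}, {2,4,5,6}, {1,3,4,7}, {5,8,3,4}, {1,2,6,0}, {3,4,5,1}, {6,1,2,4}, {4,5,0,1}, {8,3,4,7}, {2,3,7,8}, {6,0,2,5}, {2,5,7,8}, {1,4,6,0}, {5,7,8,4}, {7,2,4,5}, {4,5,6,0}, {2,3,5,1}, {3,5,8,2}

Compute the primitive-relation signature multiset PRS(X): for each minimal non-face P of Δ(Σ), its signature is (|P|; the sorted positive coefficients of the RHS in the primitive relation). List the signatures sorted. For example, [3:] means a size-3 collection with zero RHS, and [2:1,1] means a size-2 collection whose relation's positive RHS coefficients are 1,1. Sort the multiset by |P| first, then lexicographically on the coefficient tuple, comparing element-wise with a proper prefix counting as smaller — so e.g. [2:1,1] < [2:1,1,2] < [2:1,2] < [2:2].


Primitive collections (14):

  P = {6,7}:  v_{6} + v_{7} = 0  →  sig = [2:]
  P = {0,7}:  v_{0} + v_{7} = v_{1} + v_{5}  →  sig = [2:1,1]
  P = {3,6}:  v_{3} + v_{6} = v_{1} + v_{5}  →  sig = [2:1,1]
  P = {6,8}:  v_{6} + v_{8} = v_{3} + v_{5}  →  sig = [2:1,1]
  P = {0,8}:  v_{0} + v_{8} = v_{1} + v_{3} + 2·v_{5}  →  sig = [2:1,1,2]
  P = {1,8}:  v_{1} + v_{8} = 2·v_{3}  →  sig = [2:2]
  P = {0,3}:  v_{0} + v_{3} = 2·v_{1} + 2·v_{5}  →  sig = [2:2,2]
  P = {0,2,4}:  v_{0} + v_{2} + v_{4} = v_{6}  →  sig = [3:1]
  P = {1,5,6}:  v_{1} + v_{5} + v_{6} = v_{0}  →  sig = [3:1]
  P = {1,5,7}:  v_{1} + v_{5} + v_{7} = v_{3}  →  sig = [3:1]
  P = {2,3,4}:  v_{2} + v_{3} + v_{4} = v_{7}  →  sig = [3:1]
  P = {3,5,7}:  v_{3} + v_{5} + v_{7} = v_{8}  →  sig = [3:1]
  P = {2,4,8}:  v_{2} + v_{4} + v_{8} = v_{5} + 2·v_{7}  →  sig = [3:1,2]
  P = {1,2,4,5}:  v_{1} + v_{2} + v_{4} + v_{5} = 0  →  sig = [4:]

Sorted signature multiset PRS(X):
{ [2:],  [2:1,1] ×3,  [2:1,1,2],  [2:2],  [2:2,2],  [3:1] ×5,  [3:1,2],  [4:] }


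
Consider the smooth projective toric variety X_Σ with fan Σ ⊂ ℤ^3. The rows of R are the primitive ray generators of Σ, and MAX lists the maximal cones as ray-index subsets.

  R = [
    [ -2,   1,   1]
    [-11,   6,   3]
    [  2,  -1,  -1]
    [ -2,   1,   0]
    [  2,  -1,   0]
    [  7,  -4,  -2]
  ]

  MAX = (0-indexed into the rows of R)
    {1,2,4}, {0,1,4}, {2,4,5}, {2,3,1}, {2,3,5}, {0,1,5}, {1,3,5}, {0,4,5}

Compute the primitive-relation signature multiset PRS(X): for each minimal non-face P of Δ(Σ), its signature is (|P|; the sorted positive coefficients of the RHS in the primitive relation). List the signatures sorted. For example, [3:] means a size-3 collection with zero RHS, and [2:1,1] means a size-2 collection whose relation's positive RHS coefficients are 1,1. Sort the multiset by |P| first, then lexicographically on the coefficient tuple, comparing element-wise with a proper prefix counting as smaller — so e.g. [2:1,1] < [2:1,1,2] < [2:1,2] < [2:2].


5 collections generate NE(X_Σ); each relation:

  {0,2}:  v_{0} + v_{2} = 0  ⇒ sig = [2:]
  {3,4}:  v_{3} + v_{4} = 0  ⇒ sig = [2:]
  {0,3}:  v_{0} + v_{3} = v_{1} + v_{5}  ⇒ sig = [2:1,1]
  {1,2,5}:  v_{1} + v_{2} + v_{5} = v_{3}  ⇒ sig = [3:1]
  {1,4,5}:  v_{1} + v_{4} + v_{5} = v_{0}  ⇒ sig = [3:1]

so the primitive-relation signature multiset is
{ [2:] ×2,  [2:1,1],  [3:1] ×2 }


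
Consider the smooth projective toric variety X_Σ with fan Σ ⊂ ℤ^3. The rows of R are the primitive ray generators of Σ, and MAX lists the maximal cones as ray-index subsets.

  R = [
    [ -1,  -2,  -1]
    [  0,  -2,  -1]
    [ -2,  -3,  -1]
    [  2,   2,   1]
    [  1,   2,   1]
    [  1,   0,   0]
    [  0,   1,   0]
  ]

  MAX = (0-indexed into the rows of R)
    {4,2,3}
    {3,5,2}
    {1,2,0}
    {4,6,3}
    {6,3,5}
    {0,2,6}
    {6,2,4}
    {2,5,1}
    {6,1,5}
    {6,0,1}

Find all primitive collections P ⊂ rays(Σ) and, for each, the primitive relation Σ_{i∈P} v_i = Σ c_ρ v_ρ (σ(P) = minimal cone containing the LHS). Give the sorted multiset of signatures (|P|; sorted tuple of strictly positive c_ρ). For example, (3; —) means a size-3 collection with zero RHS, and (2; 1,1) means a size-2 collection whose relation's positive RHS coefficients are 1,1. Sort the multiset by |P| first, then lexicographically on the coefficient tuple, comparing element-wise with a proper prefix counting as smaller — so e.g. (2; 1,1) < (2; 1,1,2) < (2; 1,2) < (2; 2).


The 9 primitive collections of Σ (r=7, n=3):

  P = {0,4}:  v_{0} + v_{4} = 0  so sig = (2; —)
  P = {0,3}:  v_{0} + v_{3} = v_{5}  so sig = (2; 1)
  P = {0,5}:  v_{0} + v_{5} = v_{1}  so sig = (2; 1)
  P = {1,4}:  v_{1} + v_{4} = v_{5}  so sig = (2; 1)
  P = {4,5}:  v_{4} + v_{5} = v_{3}  so sig = (2; 1)
  P = {1,3}:  v_{1} + v_{3} = 2·v_{5}  so sig = (2; 2)
  P = {2,3,6}:  v_{2} + v_{3} + v_{6} = 0  so sig = (3; —)
  P = {2,5,6}:  v_{2} + v_{5} + v_{6} = v_{0}  so sig = (3; 1)
  P = {1,2,6}:  v_{1} + v_{2} + v_{6} = 2·v_{0}  so sig = (3; 2)

Hence PRS(X_Σ) =
{ (2; —),  (2; 1) ×4,  (2; 2),  (3; —),  (3; 1),  (3; 2) }


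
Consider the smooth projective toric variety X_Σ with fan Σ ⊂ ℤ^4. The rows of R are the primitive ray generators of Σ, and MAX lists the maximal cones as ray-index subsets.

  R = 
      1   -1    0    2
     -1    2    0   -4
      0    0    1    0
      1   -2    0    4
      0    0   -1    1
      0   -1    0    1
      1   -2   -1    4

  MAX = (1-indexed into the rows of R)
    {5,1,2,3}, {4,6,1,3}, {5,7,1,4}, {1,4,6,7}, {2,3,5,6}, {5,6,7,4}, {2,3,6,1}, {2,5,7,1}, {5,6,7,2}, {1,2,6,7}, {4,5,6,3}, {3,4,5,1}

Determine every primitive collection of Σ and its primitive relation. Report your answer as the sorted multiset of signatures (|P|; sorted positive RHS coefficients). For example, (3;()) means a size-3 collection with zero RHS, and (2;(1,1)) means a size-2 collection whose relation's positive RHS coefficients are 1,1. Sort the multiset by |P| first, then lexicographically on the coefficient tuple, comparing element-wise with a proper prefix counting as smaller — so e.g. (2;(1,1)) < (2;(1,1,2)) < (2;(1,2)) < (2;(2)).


Σ has 3 primitive collections:

  {2,4}:  v_{2} + v_{4} = 0  →  sig = (2;())
  {3,7}:  v_{3} + v_{7} = v_{4}  →  sig = (2;(1))
  {1,5,6}:  v_{1} + v_{5} + v_{6} = v_{7}  →  sig = (3;(1))

Hence PRS(X_Σ) =
    |P|=2: 2 collections, coeffs (), (1)
    |P|=3: 1 collection, coeffs (1)


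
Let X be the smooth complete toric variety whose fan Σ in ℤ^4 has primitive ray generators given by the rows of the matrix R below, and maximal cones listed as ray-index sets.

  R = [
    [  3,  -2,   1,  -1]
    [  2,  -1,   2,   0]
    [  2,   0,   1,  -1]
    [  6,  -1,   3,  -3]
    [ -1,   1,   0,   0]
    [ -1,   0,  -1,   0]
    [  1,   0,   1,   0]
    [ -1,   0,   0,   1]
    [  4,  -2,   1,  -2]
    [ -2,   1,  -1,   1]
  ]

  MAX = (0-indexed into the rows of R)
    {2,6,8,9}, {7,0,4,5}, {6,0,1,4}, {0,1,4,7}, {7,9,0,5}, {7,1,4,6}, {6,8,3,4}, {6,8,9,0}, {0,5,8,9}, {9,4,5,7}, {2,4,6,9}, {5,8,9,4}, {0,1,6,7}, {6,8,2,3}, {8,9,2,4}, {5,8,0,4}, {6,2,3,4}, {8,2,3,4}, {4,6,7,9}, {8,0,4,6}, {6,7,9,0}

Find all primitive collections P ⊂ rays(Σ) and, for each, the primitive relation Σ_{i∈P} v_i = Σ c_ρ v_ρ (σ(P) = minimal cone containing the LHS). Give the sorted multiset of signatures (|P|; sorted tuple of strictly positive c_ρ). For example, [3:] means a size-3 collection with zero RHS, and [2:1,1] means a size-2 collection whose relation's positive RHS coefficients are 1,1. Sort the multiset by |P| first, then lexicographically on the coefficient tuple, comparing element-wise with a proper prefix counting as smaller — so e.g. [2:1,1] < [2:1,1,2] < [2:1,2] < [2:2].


18 minimal non-faces of Δ(Σ) (on 10 rays):

  {5,6}:  v_{5} + v_{6} = 0  ⇒ sig = [2:]
  {2,7}:  v_{2} + v_{7} = v_{6}  ⇒ sig = [2:1]
  {7,8}:  v_{7} + v_{8} = v_{0}  ⇒ sig = [2:1]
  {0,2}:  v_{0} + v_{2} = v_{6} + v_{8}  ⇒ sig = [2:1,1]
  {1,9}:  v_{1} + v_{9} = v_{6} + v_{7}  ⇒ sig = [2:1,1]
  {1,5}:  v_{1} + v_{5} = v_{0} + v_{4} + v_{7}  ⇒ sig = [2:1,1,1]
  {2,5}:  v_{2} + v_{5} = v_{4} + v_{8} + v_{9}  ⇒ sig = [2:1,1,1]
  {3,5}:  v_{3} + v_{5} = v_{2} + v_{4} + v_{8}  ⇒ sig = [2:1,1,1]
  {1,2}:  v_{1} + v_{2} = v_{0} + v_{4} + 2·v_{6}  ⇒ sig = [2:1,1,2]
  {1,8}:  v_{1} + v_{8} = 2·v_{0} + v_{4} + v_{6}  ⇒ sig = [2:1,1,2]
  {3,7}:  v_{3} + v_{7} = v_{4} + 2·v_{6} + v_{8}  ⇒ sig = [2:1,1,2]
  {1,3}:  v_{1} + v_{3} = v_{0} + 2·v_{4} + 3·v_{6} + v_{8}  ⇒ sig = [2:1,1,2,3]
  {0,3}:  v_{0} + v_{3} = v_{4} + 2·v_{6} + 2·v_{8}  ⇒ sig = [2:1,2,2]
  {3,9}:  v_{3} + v_{9} = 2·v_{2}  ⇒ sig = [2:2]
  {0,4,9}:  v_{0} + v_{4} + v_{9} = 0  ⇒ sig = [3:]
  {0,4,6,7}:  v_{0} + v_{4} + v_{6} + v_{7} = v_{1}  ⇒ sig = [4:1]
  {2,4,6,8}:  v_{2} + v_{4} + v_{6} + v_{8} = v_{3}  ⇒ sig = [4:1]
  {4,6,8,9}:  v_{4} + v_{6} + v_{8} + v_{9} = v_{2}  ⇒ sig = [4:1]

so the primitive-relation signature multiset is
    [2:]
    [2:1]
    [2:1]
    [2:1,1]
    [2:1,1]
    [2:1,1,1]
    [2:1,1,1]
    [2:1,1,1]
    [2:1,1,2]
    [2:1,1,2]
    [2:1,1,2]
    [2:1,1,2,3]
    [2:1,2,2]
    [2:2]
    [3:]
    [4:1]
    [4:1]
    [4:1]


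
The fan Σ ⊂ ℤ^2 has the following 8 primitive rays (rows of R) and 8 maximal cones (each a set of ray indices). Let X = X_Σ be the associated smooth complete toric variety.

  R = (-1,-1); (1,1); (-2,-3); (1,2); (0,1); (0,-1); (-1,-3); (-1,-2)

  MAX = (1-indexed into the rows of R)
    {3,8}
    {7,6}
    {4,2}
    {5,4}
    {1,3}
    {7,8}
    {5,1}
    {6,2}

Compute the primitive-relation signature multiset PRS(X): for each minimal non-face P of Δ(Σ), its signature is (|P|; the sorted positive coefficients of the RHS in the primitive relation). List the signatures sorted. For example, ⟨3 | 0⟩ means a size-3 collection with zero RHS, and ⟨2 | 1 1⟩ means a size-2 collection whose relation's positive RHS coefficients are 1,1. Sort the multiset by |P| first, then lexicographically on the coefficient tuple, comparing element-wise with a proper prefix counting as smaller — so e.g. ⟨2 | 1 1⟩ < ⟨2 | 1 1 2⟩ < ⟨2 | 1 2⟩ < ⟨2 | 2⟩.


Δ(Σ) — 8 vertices, 20 min non-faces:

  • {1,2}:  v_{1} + v_{2} = 0 ; sig = ⟨2 | 0⟩
  • {4,8}:  v_{4} + v_{8} = 0 ; sig = ⟨2 | 0⟩
  • {5,6}:  v_{5} + v_{6} = 0 ; sig = ⟨2 | 0⟩
  • {1,4}:  v_{1} + v_{4} = v_{5} ; sig = ⟨2 | 1⟩
  • {1,6}:  v_{1} + v_{6} = v_{8} ; sig = ⟨2 | 1⟩
  • {1,8}:  v_{1} + v_{8} = v_{3} ; sig = ⟨2 | 1⟩
  • {2,3}:  v_{2} + v_{3} = v_{8} ; sig = ⟨2 | 1⟩
  • {2,5}:  v_{2} + v_{5} = v_{4} ; sig = ⟨2 | 1⟩
  • {2,8}:  v_{2} + v_{8} = v_{6} ; sig = ⟨2 | 1⟩
  • {3,4}:  v_{3} + v_{4} = v_{1} ; sig = ⟨2 | 1⟩
  • {4,6}:  v_{4} + v_{6} = v_{2} ; sig = ⟨2 | 1⟩
  • {4,7}:  v_{4} + v_{7} = v_{6} ; sig = ⟨2 | 1⟩
  • {5,7}:  v_{5} + v_{7} = v_{8} ; sig = ⟨2 | 1⟩
  • {5,8}:  v_{5} + v_{8} = v_{1} ; sig = ⟨2 | 1⟩
  • {6,8}:  v_{6} + v_{8} = v_{7} ; sig = ⟨2 | 1⟩
  • {1,7}:  v_{1} + v_{7} = 2·v_{8} ; sig = ⟨2 | 2⟩
  • {2,7}:  v_{2} + v_{7} = 2·v_{6} ; sig = ⟨2 | 2⟩
  • {3,5}:  v_{3} + v_{5} = 2·v_{1} ; sig = ⟨2 | 2⟩
  • {3,6}:  v_{3} + v_{6} = 2·v_{8} ; sig = ⟨2 | 2⟩
  • {3,7}:  v_{3} + v_{7} = 3·v_{8} ; sig = ⟨2 | 3⟩

Hence PRS(X_Σ) =
{ ⟨2 | 0⟩ ×3,  ⟨2 | 1⟩ ×12,  ⟨2 | 2⟩ ×4,  ⟨2 | 3⟩ }


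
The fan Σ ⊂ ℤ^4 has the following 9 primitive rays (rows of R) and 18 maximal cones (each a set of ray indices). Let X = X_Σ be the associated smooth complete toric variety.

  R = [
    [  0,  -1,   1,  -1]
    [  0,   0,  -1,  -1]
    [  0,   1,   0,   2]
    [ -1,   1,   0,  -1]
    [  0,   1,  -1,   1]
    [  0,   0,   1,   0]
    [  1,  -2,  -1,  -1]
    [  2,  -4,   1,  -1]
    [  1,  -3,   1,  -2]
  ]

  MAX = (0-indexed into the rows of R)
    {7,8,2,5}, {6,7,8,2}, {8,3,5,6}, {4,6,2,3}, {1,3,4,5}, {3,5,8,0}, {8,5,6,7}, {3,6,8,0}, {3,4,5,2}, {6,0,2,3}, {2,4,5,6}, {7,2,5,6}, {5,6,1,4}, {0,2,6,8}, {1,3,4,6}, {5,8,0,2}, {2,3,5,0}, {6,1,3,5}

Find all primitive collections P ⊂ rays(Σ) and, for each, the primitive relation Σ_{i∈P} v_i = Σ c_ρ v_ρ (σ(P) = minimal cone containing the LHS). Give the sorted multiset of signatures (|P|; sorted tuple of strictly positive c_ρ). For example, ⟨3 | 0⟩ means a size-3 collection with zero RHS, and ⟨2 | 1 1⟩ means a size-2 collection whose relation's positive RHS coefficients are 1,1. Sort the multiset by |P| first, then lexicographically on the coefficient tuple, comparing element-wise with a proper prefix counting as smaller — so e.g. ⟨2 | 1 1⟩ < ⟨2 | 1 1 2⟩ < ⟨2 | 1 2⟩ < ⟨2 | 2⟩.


Minimal non-faces — 14 found among 9 rays, 18 max cones:

  P = {0,4}:  v_{0} + v_{4} = 0  ⇒ sig = ⟨2 | 0⟩
  P = {1,2}:  v_{1} + v_{2} = v_{4}  ⇒ sig = ⟨2 | 1⟩
  P = {3,7}:  v_{3} + v_{7} = v_{8}  ⇒ sig = ⟨2 | 1⟩
  P = {4,8}:  v_{4} + v_{8} = v_{5} + v_{6}  ⇒ sig = ⟨2 | 1 1⟩
  P = {0,1}:  v_{0} + v_{1} = v_{3} + v_{5} + v_{6}  ⇒ sig = ⟨2 | 1 1 1⟩
  P = {0,7}:  v_{0} + v_{7} = v_{2} + 2·v_{8}  ⇒ sig = ⟨2 | 1 2⟩
  P = {1,8}:  v_{1} + v_{8} = v_{3} + 2·v_{5} + 2·v_{6}  ⇒ sig = ⟨2 | 1 2 2⟩
  P = {4,7}:  v_{4} + v_{7} = v_{2} + 2·v_{5} + 2·v_{6}  ⇒ sig = ⟨2 | 1 2 2⟩
  P = {1,7}:  v_{1} + v_{7} = 2·v_{5} + 2·v_{6}  ⇒ sig = ⟨2 | 2 2⟩
  P = {0,5,6}:  v_{0} + v_{5} + v_{6} = v_{8}  ⇒ sig = ⟨3 | 1⟩
  P = {2,3,8}:  v_{2} + v_{3} + v_{8} = v_{0}  ⇒ sig = ⟨3 | 1⟩
  P = {2,3,5,6}:  v_{2} + v_{3} + v_{5} + v_{6} = 0  ⇒ sig = ⟨4 | 0⟩
  P = {2,5,6,8}:  v_{2} + v_{5} + v_{6} + v_{8} = v_{7}  ⇒ sig = ⟨4 | 1⟩
  P = {3,4,5,6}:  v_{3} + v_{4} + v_{5} + v_{6} = v_{1}  ⇒ sig = ⟨4 | 1⟩

Sorted signature multiset PRS(X):
    |P|=2: 9 collections, coeffs (), (1), (1), (1,1), (1,1,1), (1,2), (1,2,2), (1,2,2), (2,2)
    |P|=3: 2 collections, coeffs (1), (1)
    |P|=4: 3 collections, coeffs (), (1), (1)


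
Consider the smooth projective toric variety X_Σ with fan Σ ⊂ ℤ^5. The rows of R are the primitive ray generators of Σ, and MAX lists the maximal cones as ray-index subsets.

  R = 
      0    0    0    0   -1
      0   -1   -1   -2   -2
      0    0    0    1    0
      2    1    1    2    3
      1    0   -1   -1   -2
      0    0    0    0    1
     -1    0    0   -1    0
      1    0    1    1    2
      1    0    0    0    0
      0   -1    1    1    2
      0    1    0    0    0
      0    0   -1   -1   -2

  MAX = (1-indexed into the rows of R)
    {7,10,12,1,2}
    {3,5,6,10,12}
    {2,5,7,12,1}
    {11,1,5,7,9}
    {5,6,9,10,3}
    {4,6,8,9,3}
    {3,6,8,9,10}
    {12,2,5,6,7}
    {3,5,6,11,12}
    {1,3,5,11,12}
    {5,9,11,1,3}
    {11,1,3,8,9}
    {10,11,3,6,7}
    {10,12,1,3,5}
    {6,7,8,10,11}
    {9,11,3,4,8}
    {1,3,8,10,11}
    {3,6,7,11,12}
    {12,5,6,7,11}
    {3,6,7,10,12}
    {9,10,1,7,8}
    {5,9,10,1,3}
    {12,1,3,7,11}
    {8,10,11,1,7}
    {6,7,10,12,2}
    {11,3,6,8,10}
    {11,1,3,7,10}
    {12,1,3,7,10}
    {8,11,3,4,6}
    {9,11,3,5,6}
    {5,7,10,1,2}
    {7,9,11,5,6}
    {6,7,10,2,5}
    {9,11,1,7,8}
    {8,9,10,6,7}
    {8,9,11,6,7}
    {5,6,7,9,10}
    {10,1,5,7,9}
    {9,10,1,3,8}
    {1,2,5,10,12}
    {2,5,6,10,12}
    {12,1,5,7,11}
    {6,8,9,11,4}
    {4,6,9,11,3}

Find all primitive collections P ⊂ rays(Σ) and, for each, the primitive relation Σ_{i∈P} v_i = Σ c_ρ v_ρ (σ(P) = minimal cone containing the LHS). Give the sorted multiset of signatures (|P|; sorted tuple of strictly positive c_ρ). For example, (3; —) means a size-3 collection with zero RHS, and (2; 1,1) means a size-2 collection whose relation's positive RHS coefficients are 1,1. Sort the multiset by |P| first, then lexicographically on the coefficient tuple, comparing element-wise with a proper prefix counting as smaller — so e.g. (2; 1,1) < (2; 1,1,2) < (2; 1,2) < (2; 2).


|primitive collections| = 22. Relations:

  P={1,6}:  v_{1} + v_{6} = 0  so sig = (2; —)
  P={8,12}:  v_{8} + v_{12} = v_{9}  so sig = (2; 1)
  P={9,12}:  v_{9} + v_{12} = v_{5}  so sig = (2; 1)
  P={2,11}:  v_{2} + v_{11} = v_{5} + v_{7}  so sig = (2; 1,1)
  P={4,7}:  v_{4} + v_{7} = v_{6} + v_{8} + v_{11}  so sig = (2; 1,1,1)
  P={1,4}:  v_{1} + v_{4} = v_{3} + v_{8} + v_{9} + v_{11}  so sig = (2; 1,1,1,1)
  P={2,8}:  v_{2} + v_{8} = v_{5} + v_{7} + v_{9} + v_{10}  so sig = (2; 1,1,1,1)
  P={4,12}:  v_{4} + v_{12} = v_{3} + v_{6} + 2·v_{9} + v_{11}  so sig = (2; 1,1,1,2)
  P={4,5}:  v_{4} + v_{5} = v_{3} + v_{6} + 3·v_{9} + v_{11}  so sig = (2; 1,1,1,3)
  P={2,9}:  v_{2} + v_{9} = 2·v_{5} + v_{7} + v_{10}  so sig = (2; 1,1,2)
  P={4,10}:  v_{4} + v_{10} = v_{3} + v_{6} + 2·v_{8}  so sig = (2; 1,1,2)
  P={2,3}:  v_{2} + v_{3} = v_{10} + 2·v_{12}  so sig = (2; 1,2)
  P={2,4}:  v_{2} + v_{4} = v_{6} + 2·v_{9}  so sig = (2; 1,2)
  P={5,8}:  v_{5} + v_{8} = 2·v_{9}  so sig = (2; 2)
  P={3,7,9}:  v_{3} + v_{7} + v_{9} = 0  so sig = (3; —)
  P={10,11,12}:  v_{10} + v_{11} + v_{12} = 0  so sig = (3; —)
  P={3,5,7}:  v_{3} + v_{5} + v_{7} = v_{12}  so sig = (3; 1)
  P={5,10,11}:  v_{5} + v_{10} + v_{11} = v_{9}  so sig = (3; 1)
  P={9,10,11}:  v_{9} + v_{10} + v_{11} = v_{8}  so sig = (3; 1)
  P={3,7,8}:  v_{3} + v_{7} + v_{8} = v_{10} + v_{11}  so sig = (3; 1,1)
  P={5,7,10,12}:  v_{5} + v_{7} + v_{10} + v_{12} = v_{2}  so sig = (4; 1)
  P={3,6,8,9,11}:  v_{3} + v_{6} + v_{8} + v_{9} + v_{11} = v_{4}  so sig = (5; 1)

Signatures (|P|; sorted positive RHS coefficients), sorted:
    (2; —)
    (2; 1)
    (2; 1)
    (2; 1,1)
    (2; 1,1,1)
    (2; 1,1,1,1)
    (2; 1,1,1,1)
    (2; 1,1,1,2)
    (2; 1,1,1,3)
    (2; 1,1,2)
    (2; 1,1,2)
    (2; 1,2)
    (2; 1,2)
    (2; 2)
    (3; —)
    (3; —)
    (3; 1)
    (3; 1)
    (3; 1)
    (3; 1,1)
    (4; 1)
    (5; 1)


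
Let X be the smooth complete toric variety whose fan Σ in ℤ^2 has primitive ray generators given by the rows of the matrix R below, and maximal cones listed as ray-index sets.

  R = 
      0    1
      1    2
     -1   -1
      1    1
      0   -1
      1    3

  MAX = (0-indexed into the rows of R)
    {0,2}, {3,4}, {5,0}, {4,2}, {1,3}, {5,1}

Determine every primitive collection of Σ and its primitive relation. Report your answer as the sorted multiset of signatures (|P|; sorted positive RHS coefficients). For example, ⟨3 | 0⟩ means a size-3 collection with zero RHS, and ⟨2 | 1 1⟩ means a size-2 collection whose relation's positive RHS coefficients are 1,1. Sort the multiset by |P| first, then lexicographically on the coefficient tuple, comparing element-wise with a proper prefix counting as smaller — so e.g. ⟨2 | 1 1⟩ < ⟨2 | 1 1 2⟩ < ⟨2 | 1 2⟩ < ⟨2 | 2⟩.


|primitive collections| = 9. Relations:

  • {0,4}:  v_{0} + v_{4} = 0 — sig = ⟨2 | 0⟩
  • {2,3}:  v_{2} + v_{3} = 0 — sig = ⟨2 | 0⟩
  • {0,1}:  v_{0} + v_{1} = v_{5} — sig = ⟨2 | 1⟩
  • {0,3}:  v_{0} + v_{3} = v_{1} — sig = ⟨2 | 1⟩
  • {1,2}:  v_{1} + v_{2} = v_{0} — sig = ⟨2 | 1⟩
  • {1,4}:  v_{1} + v_{4} = v_{3} — sig = ⟨2 | 1⟩
  • {4,5}:  v_{4} + v_{5} = v_{1} — sig = ⟨2 | 1⟩
  • {2,5}:  v_{2} + v_{5} = 2·v_{0} — sig = ⟨2 | 2⟩
  • {3,5}:  v_{3} + v_{5} = 2·v_{1} — sig = ⟨2 | 2⟩

Sorted signature multiset PRS(X):
{ ⟨2 | 0⟩ ×2,  ⟨2 | 1⟩ ×5,  ⟨2 | 2⟩ ×2 }


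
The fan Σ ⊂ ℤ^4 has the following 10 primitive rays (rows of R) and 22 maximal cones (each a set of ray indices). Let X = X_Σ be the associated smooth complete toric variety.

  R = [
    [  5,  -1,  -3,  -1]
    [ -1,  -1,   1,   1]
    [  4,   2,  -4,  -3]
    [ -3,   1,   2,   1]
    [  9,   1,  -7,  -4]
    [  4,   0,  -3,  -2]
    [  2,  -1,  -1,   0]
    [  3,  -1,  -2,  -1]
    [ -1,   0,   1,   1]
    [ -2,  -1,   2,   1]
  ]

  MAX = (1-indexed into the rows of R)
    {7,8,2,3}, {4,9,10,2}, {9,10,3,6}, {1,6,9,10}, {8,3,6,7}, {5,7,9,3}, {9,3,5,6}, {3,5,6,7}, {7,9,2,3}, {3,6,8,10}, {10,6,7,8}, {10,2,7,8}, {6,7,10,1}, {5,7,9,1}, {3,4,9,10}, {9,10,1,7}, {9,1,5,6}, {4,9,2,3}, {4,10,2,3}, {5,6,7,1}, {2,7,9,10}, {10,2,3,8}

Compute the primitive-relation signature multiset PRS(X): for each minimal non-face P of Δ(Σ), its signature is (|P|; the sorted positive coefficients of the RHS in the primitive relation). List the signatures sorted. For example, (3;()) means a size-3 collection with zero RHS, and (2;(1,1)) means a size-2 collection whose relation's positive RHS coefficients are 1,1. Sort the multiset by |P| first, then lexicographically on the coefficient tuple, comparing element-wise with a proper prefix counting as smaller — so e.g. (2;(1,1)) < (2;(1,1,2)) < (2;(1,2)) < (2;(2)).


16 minimal non-faces of Δ(Σ) (on 10 rays):

  P = {4,8}:  v_{4} + v_{8} = 0 — sig = (2;())
  P = {1,3}:  v_{1} + v_{3} = v_{5} — sig = (2;(1))
  P = {2,6}:  v_{2} + v_{6} = v_{8} — sig = (2;(1))
  P = {4,7}:  v_{4} + v_{7} = v_{9} — sig = (2;(1))
  P = {8,9}:  v_{8} + v_{9} = v_{7} — sig = (2;(1))
  P = {4,6}:  v_{4} + v_{6} = v_{3} + v_{9} + v_{10} — sig = (2;(1,1,1))
  P = {4,5}:  v_{4} + v_{5} = v_{3} + v_{6} + 2·v_{9} — sig = (2;(1,1,2))
  P = {5,8}:  v_{5} + v_{8} = v_{3} + v_{6} + 2·v_{7} — sig = (2;(1,1,2))
  P = {1,4}:  v_{1} + v_{4} = v_{6} + 2·v_{9} — sig = (2;(1,2))
  P = {1,8}:  v_{1} + v_{8} = v_{6} + 2·v_{7} — sig = (2;(1,2))
  P = {2,5}:  v_{2} + v_{5} = v_{3} + 2·v_{7} — sig = (2;(1,2))
  P = {5,10}:  v_{5} + v_{10} = 2·v_{6} + v_{9} — sig = (2;(1,2))
  P = {1,2}:  v_{1} + v_{2} = 2·v_{7} — sig = (2;(2))
  P = {3,7,10}:  v_{3} + v_{7} + v_{10} = v_{6} — sig = (3;(1))
  P = {6,7,9}:  v_{6} + v_{7} + v_{9} = v_{1} — sig = (3;(1))
  P = {2,3,9,10}:  v_{2} + v_{3} + v_{9} + v_{10} = 0 — sig = (4;())

Hence PRS(X_Σ) =
    (2;())
    (2;(1))
    (2;(1))
    (2;(1))
    (2;(1))
    (2;(1,1,1))
    (2;(1,1,2))
    (2;(1,1,2))
    (2;(1,2))
    (2;(1,2))
    (2;(1,2))
    (2;(1,2))
    (2;(2))
    (3;(1))
    (3;(1))
    (4;())
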